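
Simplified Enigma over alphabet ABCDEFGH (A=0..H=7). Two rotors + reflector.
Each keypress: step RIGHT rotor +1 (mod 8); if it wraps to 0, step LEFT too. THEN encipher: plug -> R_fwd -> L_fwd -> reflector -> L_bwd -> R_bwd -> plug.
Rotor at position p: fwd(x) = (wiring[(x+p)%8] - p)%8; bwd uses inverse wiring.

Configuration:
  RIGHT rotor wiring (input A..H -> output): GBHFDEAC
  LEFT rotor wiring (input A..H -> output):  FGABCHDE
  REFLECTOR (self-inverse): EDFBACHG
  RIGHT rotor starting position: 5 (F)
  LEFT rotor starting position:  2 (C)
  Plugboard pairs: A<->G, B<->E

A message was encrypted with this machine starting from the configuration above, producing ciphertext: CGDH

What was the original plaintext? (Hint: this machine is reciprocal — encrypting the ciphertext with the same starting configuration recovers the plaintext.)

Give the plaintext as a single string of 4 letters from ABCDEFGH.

Answer: BACF

Derivation:
Char 1 ('C'): step: R->6, L=2; C->plug->C->R->A->L->G->refl->H->L'->B->R'->E->plug->B
Char 2 ('G'): step: R->7, L=2; G->plug->A->R->D->L->F->refl->C->L'->F->R'->G->plug->A
Char 3 ('D'): step: R->0, L->3 (L advanced); D->plug->D->R->F->L->C->refl->F->L'->H->R'->C->plug->C
Char 4 ('H'): step: R->1, L=3; H->plug->H->R->F->L->C->refl->F->L'->H->R'->F->plug->F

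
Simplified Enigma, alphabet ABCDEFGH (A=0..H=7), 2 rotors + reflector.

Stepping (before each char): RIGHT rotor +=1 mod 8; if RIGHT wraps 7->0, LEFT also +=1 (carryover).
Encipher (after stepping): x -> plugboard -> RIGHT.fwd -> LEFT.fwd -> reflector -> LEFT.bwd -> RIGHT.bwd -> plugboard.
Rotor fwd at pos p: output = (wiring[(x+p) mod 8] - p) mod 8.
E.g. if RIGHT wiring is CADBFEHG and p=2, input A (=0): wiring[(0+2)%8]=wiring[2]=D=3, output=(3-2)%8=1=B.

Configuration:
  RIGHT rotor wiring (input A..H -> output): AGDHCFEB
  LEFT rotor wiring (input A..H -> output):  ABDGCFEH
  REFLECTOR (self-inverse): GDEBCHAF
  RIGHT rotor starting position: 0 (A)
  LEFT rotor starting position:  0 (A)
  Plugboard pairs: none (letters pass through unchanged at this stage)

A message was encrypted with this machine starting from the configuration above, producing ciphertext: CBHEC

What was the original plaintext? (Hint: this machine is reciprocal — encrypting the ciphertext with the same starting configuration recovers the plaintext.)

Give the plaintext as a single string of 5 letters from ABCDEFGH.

Char 1 ('C'): step: R->1, L=0; C->plug->C->R->G->L->E->refl->C->L'->E->R'->E->plug->E
Char 2 ('B'): step: R->2, L=0; B->plug->B->R->F->L->F->refl->H->L'->H->R'->F->plug->F
Char 3 ('H'): step: R->3, L=0; H->plug->H->R->A->L->A->refl->G->L'->D->R'->G->plug->G
Char 4 ('E'): step: R->4, L=0; E->plug->E->R->E->L->C->refl->E->L'->G->R'->A->plug->A
Char 5 ('C'): step: R->5, L=0; C->plug->C->R->E->L->C->refl->E->L'->G->R'->F->plug->F

Answer: EFGAF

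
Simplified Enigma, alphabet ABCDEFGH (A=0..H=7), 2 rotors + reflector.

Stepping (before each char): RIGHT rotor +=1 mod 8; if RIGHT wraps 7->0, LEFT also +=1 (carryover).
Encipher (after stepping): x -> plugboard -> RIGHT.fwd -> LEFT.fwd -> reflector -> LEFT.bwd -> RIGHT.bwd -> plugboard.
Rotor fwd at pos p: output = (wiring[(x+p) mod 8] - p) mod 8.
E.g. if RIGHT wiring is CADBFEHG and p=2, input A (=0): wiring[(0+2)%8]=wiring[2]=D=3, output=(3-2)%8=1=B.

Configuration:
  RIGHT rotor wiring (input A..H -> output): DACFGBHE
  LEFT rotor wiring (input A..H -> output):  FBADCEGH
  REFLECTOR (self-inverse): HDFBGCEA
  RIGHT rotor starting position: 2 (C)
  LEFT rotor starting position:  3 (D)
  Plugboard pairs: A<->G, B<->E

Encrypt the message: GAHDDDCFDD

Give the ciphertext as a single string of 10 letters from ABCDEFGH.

Answer: EFAHACABEA

Derivation:
Char 1 ('G'): step: R->3, L=3; G->plug->A->R->C->L->B->refl->D->L'->D->R'->B->plug->E
Char 2 ('A'): step: R->4, L=3; A->plug->G->R->G->L->G->refl->E->L'->E->R'->F->plug->F
Char 3 ('H'): step: R->5, L=3; H->plug->H->R->B->L->H->refl->A->L'->A->R'->G->plug->A
Char 4 ('D'): step: R->6, L=3; D->plug->D->R->C->L->B->refl->D->L'->D->R'->H->plug->H
Char 5 ('D'): step: R->7, L=3; D->plug->D->R->D->L->D->refl->B->L'->C->R'->G->plug->A
Char 6 ('D'): step: R->0, L->4 (L advanced); D->plug->D->R->F->L->F->refl->C->L'->C->R'->C->plug->C
Char 7 ('C'): step: R->1, L=4; C->plug->C->R->E->L->B->refl->D->L'->D->R'->G->plug->A
Char 8 ('F'): step: R->2, L=4; F->plug->F->R->C->L->C->refl->F->L'->F->R'->E->plug->B
Char 9 ('D'): step: R->3, L=4; D->plug->D->R->E->L->B->refl->D->L'->D->R'->B->plug->E
Char 10 ('D'): step: R->4, L=4; D->plug->D->R->A->L->G->refl->E->L'->G->R'->G->plug->A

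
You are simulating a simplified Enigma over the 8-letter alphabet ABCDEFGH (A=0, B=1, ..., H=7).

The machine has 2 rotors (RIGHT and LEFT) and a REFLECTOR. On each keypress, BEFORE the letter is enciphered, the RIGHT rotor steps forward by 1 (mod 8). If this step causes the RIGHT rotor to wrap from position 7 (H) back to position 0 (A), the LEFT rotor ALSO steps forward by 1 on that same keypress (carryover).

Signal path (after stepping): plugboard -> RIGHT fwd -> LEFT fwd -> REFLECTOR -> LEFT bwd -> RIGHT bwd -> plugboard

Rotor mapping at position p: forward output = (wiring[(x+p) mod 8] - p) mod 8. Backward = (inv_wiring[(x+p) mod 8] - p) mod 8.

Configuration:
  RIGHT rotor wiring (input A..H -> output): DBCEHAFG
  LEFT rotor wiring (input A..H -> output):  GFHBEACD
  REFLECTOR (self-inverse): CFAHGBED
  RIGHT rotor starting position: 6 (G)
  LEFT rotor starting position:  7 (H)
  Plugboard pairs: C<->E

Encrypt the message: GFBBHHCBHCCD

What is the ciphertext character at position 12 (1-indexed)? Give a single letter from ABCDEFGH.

Char 1 ('G'): step: R->7, L=7; G->plug->G->R->B->L->H->refl->D->L'->H->R'->A->plug->A
Char 2 ('F'): step: R->0, L->0 (L advanced); F->plug->F->R->A->L->G->refl->E->L'->E->R'->D->plug->D
Char 3 ('B'): step: R->1, L=0; B->plug->B->R->B->L->F->refl->B->L'->D->R'->C->plug->E
Char 4 ('B'): step: R->2, L=0; B->plug->B->R->C->L->H->refl->D->L'->H->R'->H->plug->H
Char 5 ('H'): step: R->3, L=0; H->plug->H->R->H->L->D->refl->H->L'->C->R'->D->plug->D
Char 6 ('H'): step: R->4, L=0; H->plug->H->R->A->L->G->refl->E->L'->E->R'->B->plug->B
Char 7 ('C'): step: R->5, L=0; C->plug->E->R->E->L->E->refl->G->L'->A->R'->B->plug->B
Char 8 ('B'): step: R->6, L=0; B->plug->B->R->A->L->G->refl->E->L'->E->R'->E->plug->C
Char 9 ('H'): step: R->7, L=0; H->plug->H->R->G->L->C->refl->A->L'->F->R'->E->plug->C
Char 10 ('C'): step: R->0, L->1 (L advanced); C->plug->E->R->H->L->F->refl->B->L'->F->R'->G->plug->G
Char 11 ('C'): step: R->1, L=1; C->plug->E->R->H->L->F->refl->B->L'->F->R'->G->plug->G
Char 12 ('D'): step: R->2, L=1; D->plug->D->R->G->L->C->refl->A->L'->C->R'->B->plug->B

B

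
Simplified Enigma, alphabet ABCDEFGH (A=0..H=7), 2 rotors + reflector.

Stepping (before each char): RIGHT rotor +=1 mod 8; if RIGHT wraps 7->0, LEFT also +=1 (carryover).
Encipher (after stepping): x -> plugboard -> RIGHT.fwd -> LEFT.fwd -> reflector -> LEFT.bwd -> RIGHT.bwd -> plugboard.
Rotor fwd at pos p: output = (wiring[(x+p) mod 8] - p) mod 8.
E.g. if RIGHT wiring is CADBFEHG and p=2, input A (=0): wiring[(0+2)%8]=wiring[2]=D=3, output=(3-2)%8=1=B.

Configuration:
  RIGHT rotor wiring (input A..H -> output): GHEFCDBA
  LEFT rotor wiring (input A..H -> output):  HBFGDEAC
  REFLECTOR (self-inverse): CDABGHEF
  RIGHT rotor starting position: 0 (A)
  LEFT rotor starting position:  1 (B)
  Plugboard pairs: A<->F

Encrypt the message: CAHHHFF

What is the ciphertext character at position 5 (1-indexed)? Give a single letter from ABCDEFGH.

Char 1 ('C'): step: R->1, L=1; C->plug->C->R->E->L->D->refl->B->L'->G->R'->A->plug->F
Char 2 ('A'): step: R->2, L=1; A->plug->F->R->G->L->B->refl->D->L'->E->R'->G->plug->G
Char 3 ('H'): step: R->3, L=1; H->plug->H->R->B->L->E->refl->G->L'->H->R'->B->plug->B
Char 4 ('H'): step: R->4, L=1; H->plug->H->R->B->L->E->refl->G->L'->H->R'->B->plug->B
Char 5 ('H'): step: R->5, L=1; H->plug->H->R->F->L->H->refl->F->L'->C->R'->E->plug->E

E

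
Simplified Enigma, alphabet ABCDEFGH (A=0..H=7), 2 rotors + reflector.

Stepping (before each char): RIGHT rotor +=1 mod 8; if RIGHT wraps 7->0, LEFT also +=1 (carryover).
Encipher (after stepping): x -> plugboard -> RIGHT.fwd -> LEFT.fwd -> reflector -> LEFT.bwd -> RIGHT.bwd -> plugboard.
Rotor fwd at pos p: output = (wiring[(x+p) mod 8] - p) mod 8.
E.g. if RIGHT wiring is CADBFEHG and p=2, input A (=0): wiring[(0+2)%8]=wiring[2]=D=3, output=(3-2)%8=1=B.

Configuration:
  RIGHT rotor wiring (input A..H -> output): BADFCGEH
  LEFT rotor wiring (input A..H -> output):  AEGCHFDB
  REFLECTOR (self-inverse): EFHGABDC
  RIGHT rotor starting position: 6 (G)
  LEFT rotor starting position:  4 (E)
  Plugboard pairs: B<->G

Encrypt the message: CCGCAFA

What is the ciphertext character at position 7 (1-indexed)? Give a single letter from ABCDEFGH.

Char 1 ('C'): step: R->7, L=4; C->plug->C->R->B->L->B->refl->F->L'->D->R'->F->plug->F
Char 2 ('C'): step: R->0, L->5 (L advanced); C->plug->C->R->D->L->D->refl->G->L'->B->R'->A->plug->A
Char 3 ('G'): step: R->1, L=5; G->plug->B->R->C->L->E->refl->A->L'->A->R'->H->plug->H
Char 4 ('C'): step: R->2, L=5; C->plug->C->R->A->L->A->refl->E->L'->C->R'->E->plug->E
Char 5 ('A'): step: R->3, L=5; A->plug->A->R->C->L->E->refl->A->L'->A->R'->H->plug->H
Char 6 ('F'): step: R->4, L=5; F->plug->F->R->E->L->H->refl->C->L'->H->R'->G->plug->B
Char 7 ('A'): step: R->5, L=5; A->plug->A->R->B->L->G->refl->D->L'->D->R'->E->plug->E

E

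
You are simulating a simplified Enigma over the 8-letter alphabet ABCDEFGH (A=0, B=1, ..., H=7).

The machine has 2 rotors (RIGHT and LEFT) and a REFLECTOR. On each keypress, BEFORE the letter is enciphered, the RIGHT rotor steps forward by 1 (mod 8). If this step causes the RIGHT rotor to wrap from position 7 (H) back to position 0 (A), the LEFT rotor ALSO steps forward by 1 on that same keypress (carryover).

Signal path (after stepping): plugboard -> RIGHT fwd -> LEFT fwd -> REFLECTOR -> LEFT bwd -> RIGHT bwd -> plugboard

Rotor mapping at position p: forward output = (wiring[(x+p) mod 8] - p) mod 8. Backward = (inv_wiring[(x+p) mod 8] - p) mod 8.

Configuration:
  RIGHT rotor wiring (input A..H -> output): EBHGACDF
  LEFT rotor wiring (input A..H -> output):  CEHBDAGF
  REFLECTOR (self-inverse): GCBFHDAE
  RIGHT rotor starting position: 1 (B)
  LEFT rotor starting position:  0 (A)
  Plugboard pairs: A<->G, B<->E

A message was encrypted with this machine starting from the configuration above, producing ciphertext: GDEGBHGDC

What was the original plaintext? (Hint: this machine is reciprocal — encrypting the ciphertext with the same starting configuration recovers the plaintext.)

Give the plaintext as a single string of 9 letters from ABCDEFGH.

Answer: CGFEABDHE

Derivation:
Char 1 ('G'): step: R->2, L=0; G->plug->A->R->F->L->A->refl->G->L'->G->R'->C->plug->C
Char 2 ('D'): step: R->3, L=0; D->plug->D->R->A->L->C->refl->B->L'->D->R'->A->plug->G
Char 3 ('E'): step: R->4, L=0; E->plug->B->R->G->L->G->refl->A->L'->F->R'->F->plug->F
Char 4 ('G'): step: R->5, L=0; G->plug->A->R->F->L->A->refl->G->L'->G->R'->B->plug->E
Char 5 ('B'): step: R->6, L=0; B->plug->E->R->B->L->E->refl->H->L'->C->R'->G->plug->A
Char 6 ('H'): step: R->7, L=0; H->plug->H->R->E->L->D->refl->F->L'->H->R'->E->plug->B
Char 7 ('G'): step: R->0, L->1 (L advanced); G->plug->A->R->E->L->H->refl->E->L'->G->R'->D->plug->D
Char 8 ('D'): step: R->1, L=1; D->plug->D->R->H->L->B->refl->C->L'->D->R'->H->plug->H
Char 9 ('C'): step: R->2, L=1; C->plug->C->R->G->L->E->refl->H->L'->E->R'->B->plug->E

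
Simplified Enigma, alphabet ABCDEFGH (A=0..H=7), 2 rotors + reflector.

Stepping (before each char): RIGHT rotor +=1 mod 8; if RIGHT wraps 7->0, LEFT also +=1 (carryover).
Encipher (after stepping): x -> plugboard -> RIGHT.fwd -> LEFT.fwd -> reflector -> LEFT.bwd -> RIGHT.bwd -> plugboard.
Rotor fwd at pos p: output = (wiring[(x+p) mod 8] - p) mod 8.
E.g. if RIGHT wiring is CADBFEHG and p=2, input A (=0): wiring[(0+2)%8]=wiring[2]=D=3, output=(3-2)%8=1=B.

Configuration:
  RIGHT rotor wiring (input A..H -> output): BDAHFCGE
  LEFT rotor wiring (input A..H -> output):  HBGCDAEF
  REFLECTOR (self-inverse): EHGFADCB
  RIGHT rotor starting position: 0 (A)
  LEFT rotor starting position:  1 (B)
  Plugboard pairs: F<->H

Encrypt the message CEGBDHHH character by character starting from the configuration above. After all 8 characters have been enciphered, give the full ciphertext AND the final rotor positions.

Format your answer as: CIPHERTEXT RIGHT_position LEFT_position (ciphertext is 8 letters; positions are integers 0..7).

Answer: FHHDGDED 0 2

Derivation:
Char 1 ('C'): step: R->1, L=1; C->plug->C->R->G->L->E->refl->A->L'->A->R'->H->plug->F
Char 2 ('E'): step: R->2, L=1; E->plug->E->R->E->L->H->refl->B->L'->C->R'->F->plug->H
Char 3 ('G'): step: R->3, L=1; G->plug->G->R->A->L->A->refl->E->L'->G->R'->F->plug->H
Char 4 ('B'): step: R->4, L=1; B->plug->B->R->G->L->E->refl->A->L'->A->R'->D->plug->D
Char 5 ('D'): step: R->5, L=1; D->plug->D->R->E->L->H->refl->B->L'->C->R'->G->plug->G
Char 6 ('H'): step: R->6, L=1; H->plug->F->R->B->L->F->refl->D->L'->F->R'->D->plug->D
Char 7 ('H'): step: R->7, L=1; H->plug->F->R->G->L->E->refl->A->L'->A->R'->E->plug->E
Char 8 ('H'): step: R->0, L->2 (L advanced); H->plug->F->R->C->L->B->refl->H->L'->H->R'->D->plug->D
Final: ciphertext=FHHDGDED, RIGHT=0, LEFT=2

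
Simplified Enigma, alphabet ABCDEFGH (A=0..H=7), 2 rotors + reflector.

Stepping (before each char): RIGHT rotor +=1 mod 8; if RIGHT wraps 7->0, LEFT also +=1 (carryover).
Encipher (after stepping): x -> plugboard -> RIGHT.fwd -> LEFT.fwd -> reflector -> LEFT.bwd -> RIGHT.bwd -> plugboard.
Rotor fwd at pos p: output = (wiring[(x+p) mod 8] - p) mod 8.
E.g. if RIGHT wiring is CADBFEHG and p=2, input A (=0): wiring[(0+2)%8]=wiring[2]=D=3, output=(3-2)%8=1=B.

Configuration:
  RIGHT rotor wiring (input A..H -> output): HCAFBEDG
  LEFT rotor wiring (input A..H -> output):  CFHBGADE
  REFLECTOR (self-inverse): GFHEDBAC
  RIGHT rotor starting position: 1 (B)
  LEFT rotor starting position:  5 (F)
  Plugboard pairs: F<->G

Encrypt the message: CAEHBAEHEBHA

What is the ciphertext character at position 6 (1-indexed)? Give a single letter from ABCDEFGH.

Char 1 ('C'): step: R->2, L=5; C->plug->C->R->H->L->B->refl->F->L'->D->R'->B->plug->B
Char 2 ('A'): step: R->3, L=5; A->plug->A->R->C->L->H->refl->C->L'->F->R'->H->plug->H
Char 3 ('E'): step: R->4, L=5; E->plug->E->R->D->L->F->refl->B->L'->H->R'->C->plug->C
Char 4 ('H'): step: R->5, L=5; H->plug->H->R->E->L->A->refl->G->L'->B->R'->C->plug->C
Char 5 ('B'): step: R->6, L=5; B->plug->B->R->A->L->D->refl->E->L'->G->R'->H->plug->H
Char 6 ('A'): step: R->7, L=5; A->plug->A->R->H->L->B->refl->F->L'->D->R'->C->plug->C

C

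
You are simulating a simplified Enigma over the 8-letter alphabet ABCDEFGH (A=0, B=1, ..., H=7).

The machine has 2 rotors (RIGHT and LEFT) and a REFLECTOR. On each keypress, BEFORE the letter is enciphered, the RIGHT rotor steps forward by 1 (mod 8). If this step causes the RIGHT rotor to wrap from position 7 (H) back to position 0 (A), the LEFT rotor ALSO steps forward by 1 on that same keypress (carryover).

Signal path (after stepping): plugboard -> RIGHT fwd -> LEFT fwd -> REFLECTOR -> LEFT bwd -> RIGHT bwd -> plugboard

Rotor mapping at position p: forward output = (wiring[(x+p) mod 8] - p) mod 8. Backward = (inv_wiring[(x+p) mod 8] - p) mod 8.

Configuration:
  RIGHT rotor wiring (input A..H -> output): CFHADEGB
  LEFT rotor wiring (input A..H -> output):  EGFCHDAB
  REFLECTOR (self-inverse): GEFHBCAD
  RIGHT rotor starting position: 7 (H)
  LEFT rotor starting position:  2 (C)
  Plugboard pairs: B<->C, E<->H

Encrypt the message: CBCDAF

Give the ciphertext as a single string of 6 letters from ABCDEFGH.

Char 1 ('C'): step: R->0, L->3 (L advanced); C->plug->B->R->F->L->B->refl->E->L'->B->R'->H->plug->E
Char 2 ('B'): step: R->1, L=3; B->plug->C->R->H->L->C->refl->F->L'->D->R'->E->plug->H
Char 3 ('C'): step: R->2, L=3; C->plug->B->R->G->L->D->refl->H->L'->A->R'->G->plug->G
Char 4 ('D'): step: R->3, L=3; D->plug->D->R->D->L->F->refl->C->L'->H->R'->F->plug->F
Char 5 ('A'): step: R->4, L=3; A->plug->A->R->H->L->C->refl->F->L'->D->R'->G->plug->G
Char 6 ('F'): step: R->5, L=3; F->plug->F->R->C->L->A->refl->G->L'->E->R'->C->plug->B

Answer: EHGFGB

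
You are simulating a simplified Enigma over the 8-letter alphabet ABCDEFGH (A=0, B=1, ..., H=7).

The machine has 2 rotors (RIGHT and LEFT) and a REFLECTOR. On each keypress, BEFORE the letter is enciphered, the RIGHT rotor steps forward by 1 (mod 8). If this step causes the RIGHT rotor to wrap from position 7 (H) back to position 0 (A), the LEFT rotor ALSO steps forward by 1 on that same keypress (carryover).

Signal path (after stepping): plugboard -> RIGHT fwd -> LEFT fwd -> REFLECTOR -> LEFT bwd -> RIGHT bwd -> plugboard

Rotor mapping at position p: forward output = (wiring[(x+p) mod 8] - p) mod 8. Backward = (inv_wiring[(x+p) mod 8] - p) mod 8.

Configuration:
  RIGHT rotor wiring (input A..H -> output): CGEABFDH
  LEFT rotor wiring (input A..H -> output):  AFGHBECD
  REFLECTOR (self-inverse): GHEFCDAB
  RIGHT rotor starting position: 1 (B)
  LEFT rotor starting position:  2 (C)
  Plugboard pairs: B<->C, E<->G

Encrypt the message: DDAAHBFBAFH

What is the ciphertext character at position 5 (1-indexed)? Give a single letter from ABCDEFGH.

Char 1 ('D'): step: R->2, L=2; D->plug->D->R->D->L->C->refl->E->L'->A->R'->G->plug->E
Char 2 ('D'): step: R->3, L=2; D->plug->D->R->A->L->E->refl->C->L'->D->R'->G->plug->E
Char 3 ('A'): step: R->4, L=2; A->plug->A->R->F->L->B->refl->H->L'->C->R'->F->plug->F
Char 4 ('A'): step: R->5, L=2; A->plug->A->R->A->L->E->refl->C->L'->D->R'->G->plug->E
Char 5 ('H'): step: R->6, L=2; H->plug->H->R->H->L->D->refl->F->L'->B->R'->B->plug->C

C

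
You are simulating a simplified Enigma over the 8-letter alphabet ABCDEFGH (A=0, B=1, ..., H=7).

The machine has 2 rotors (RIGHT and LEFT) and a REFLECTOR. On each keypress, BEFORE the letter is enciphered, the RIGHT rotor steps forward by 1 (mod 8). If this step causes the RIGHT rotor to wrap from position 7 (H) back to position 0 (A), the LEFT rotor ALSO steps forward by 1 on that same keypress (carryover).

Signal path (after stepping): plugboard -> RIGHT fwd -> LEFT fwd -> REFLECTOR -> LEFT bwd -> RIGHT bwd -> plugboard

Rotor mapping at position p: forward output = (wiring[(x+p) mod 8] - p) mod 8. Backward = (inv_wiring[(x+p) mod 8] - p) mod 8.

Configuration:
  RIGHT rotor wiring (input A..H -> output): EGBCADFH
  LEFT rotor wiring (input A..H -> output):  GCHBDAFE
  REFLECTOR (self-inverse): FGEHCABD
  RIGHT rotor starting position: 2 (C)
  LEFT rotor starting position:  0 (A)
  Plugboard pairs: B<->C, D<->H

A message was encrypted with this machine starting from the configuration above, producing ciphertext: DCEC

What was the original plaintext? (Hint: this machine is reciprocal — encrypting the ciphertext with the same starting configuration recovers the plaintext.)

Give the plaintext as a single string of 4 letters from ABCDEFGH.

Answer: CBHA

Derivation:
Char 1 ('D'): step: R->3, L=0; D->plug->H->R->G->L->F->refl->A->L'->F->R'->B->plug->C
Char 2 ('C'): step: R->4, L=0; C->plug->B->R->H->L->E->refl->C->L'->B->R'->C->plug->B
Char 3 ('E'): step: R->5, L=0; E->plug->E->R->B->L->C->refl->E->L'->H->R'->D->plug->H
Char 4 ('C'): step: R->6, L=0; C->plug->B->R->B->L->C->refl->E->L'->H->R'->A->plug->A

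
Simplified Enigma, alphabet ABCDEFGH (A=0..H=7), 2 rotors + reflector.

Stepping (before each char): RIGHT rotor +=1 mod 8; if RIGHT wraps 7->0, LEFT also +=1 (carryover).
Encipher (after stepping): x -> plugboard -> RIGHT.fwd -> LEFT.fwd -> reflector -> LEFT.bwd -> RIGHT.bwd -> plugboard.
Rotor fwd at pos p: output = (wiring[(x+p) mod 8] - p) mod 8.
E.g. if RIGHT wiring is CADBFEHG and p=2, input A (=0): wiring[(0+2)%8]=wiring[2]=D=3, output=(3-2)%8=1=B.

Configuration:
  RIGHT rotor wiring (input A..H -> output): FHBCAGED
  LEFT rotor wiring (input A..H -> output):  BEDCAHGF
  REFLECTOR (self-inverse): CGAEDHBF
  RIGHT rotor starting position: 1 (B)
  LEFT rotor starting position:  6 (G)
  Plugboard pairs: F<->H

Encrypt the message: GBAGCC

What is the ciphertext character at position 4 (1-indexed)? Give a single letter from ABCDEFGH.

Char 1 ('G'): step: R->2, L=6; G->plug->G->R->D->L->G->refl->B->L'->H->R'->A->plug->A
Char 2 ('B'): step: R->3, L=6; B->plug->B->R->F->L->E->refl->D->L'->C->R'->F->plug->H
Char 3 ('A'): step: R->4, L=6; A->plug->A->R->E->L->F->refl->H->L'->B->R'->E->plug->E
Char 4 ('G'): step: R->5, L=6; G->plug->G->R->F->L->E->refl->D->L'->C->R'->E->plug->E

E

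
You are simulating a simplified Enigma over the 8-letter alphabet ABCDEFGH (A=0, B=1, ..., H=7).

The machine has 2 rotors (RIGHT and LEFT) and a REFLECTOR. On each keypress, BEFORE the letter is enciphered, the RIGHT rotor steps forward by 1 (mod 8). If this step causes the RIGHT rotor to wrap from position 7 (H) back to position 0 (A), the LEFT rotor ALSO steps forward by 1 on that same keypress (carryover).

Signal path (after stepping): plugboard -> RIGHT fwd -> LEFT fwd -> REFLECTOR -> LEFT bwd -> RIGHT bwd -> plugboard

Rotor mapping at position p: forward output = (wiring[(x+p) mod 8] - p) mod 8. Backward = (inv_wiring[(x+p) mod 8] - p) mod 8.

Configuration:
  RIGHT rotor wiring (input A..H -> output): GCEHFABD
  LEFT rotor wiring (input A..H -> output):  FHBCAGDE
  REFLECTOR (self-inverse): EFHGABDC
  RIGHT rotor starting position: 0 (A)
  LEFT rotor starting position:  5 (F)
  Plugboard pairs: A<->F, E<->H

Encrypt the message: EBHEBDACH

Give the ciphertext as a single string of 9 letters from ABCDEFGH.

Char 1 ('E'): step: R->1, L=5; E->plug->H->R->F->L->E->refl->A->L'->D->R'->B->plug->B
Char 2 ('B'): step: R->2, L=5; B->plug->B->R->F->L->E->refl->A->L'->D->R'->C->plug->C
Char 3 ('H'): step: R->3, L=5; H->plug->E->R->A->L->B->refl->F->L'->G->R'->D->plug->D
Char 4 ('E'): step: R->4, L=5; E->plug->H->R->D->L->A->refl->E->L'->F->R'->C->plug->C
Char 5 ('B'): step: R->5, L=5; B->plug->B->R->E->L->C->refl->H->L'->C->R'->G->plug->G
Char 6 ('D'): step: R->6, L=5; D->plug->D->R->E->L->C->refl->H->L'->C->R'->H->plug->E
Char 7 ('A'): step: R->7, L=5; A->plug->F->R->G->L->F->refl->B->L'->A->R'->E->plug->H
Char 8 ('C'): step: R->0, L->6 (L advanced); C->plug->C->R->E->L->D->refl->G->L'->B->R'->G->plug->G
Char 9 ('H'): step: R->1, L=6; H->plug->E->R->H->L->A->refl->E->L'->F->R'->H->plug->E

Answer: BCDCGEHGE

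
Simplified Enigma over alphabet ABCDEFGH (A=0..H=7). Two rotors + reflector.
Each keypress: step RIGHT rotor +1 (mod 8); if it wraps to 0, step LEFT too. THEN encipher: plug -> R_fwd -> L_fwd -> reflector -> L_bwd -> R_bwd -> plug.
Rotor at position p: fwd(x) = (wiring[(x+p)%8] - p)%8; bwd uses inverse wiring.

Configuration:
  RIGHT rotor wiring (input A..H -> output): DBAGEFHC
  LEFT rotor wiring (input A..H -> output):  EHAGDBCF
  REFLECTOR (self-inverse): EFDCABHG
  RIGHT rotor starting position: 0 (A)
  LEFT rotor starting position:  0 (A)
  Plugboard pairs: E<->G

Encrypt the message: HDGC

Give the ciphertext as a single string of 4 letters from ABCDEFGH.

Char 1 ('H'): step: R->1, L=0; H->plug->H->R->C->L->A->refl->E->L'->A->R'->A->plug->A
Char 2 ('D'): step: R->2, L=0; D->plug->D->R->D->L->G->refl->H->L'->B->R'->G->plug->E
Char 3 ('G'): step: R->3, L=0; G->plug->E->R->H->L->F->refl->B->L'->F->R'->H->plug->H
Char 4 ('C'): step: R->4, L=0; C->plug->C->R->D->L->G->refl->H->L'->B->R'->B->plug->B

Answer: AEHB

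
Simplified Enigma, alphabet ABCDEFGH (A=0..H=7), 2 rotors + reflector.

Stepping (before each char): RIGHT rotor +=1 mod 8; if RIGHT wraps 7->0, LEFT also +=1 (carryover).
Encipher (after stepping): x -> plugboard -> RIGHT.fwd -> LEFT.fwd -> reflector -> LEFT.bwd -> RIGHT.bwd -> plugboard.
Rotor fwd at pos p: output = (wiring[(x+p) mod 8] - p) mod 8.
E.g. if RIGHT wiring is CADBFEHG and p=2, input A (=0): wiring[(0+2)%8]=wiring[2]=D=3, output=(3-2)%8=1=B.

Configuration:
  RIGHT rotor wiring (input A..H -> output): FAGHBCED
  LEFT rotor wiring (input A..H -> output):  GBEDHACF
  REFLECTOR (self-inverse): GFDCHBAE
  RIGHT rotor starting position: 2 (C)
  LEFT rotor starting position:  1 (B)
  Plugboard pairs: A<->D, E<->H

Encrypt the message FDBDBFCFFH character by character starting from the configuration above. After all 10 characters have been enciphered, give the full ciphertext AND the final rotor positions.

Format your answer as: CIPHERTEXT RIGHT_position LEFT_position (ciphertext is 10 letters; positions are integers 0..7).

Char 1 ('F'): step: R->3, L=1; F->plug->F->R->C->L->C->refl->D->L'->B->R'->D->plug->A
Char 2 ('D'): step: R->4, L=1; D->plug->A->R->F->L->B->refl->F->L'->H->R'->D->plug->A
Char 3 ('B'): step: R->5, L=1; B->plug->B->R->H->L->F->refl->B->L'->F->R'->A->plug->D
Char 4 ('D'): step: R->6, L=1; D->plug->A->R->G->L->E->refl->H->L'->E->R'->H->plug->E
Char 5 ('B'): step: R->7, L=1; B->plug->B->R->G->L->E->refl->H->L'->E->R'->A->plug->D
Char 6 ('F'): step: R->0, L->2 (L advanced); F->plug->F->R->C->L->F->refl->B->L'->B->R'->E->plug->H
Char 7 ('C'): step: R->1, L=2; C->plug->C->R->G->L->E->refl->H->L'->H->R'->A->plug->D
Char 8 ('F'): step: R->2, L=2; F->plug->F->R->B->L->B->refl->F->L'->C->R'->E->plug->H
Char 9 ('F'): step: R->3, L=2; F->plug->F->R->C->L->F->refl->B->L'->B->R'->D->plug->A
Char 10 ('H'): step: R->4, L=2; H->plug->E->R->B->L->B->refl->F->L'->C->R'->G->plug->G
Final: ciphertext=AADEDHDHAG, RIGHT=4, LEFT=2

Answer: AADEDHDHAG 4 2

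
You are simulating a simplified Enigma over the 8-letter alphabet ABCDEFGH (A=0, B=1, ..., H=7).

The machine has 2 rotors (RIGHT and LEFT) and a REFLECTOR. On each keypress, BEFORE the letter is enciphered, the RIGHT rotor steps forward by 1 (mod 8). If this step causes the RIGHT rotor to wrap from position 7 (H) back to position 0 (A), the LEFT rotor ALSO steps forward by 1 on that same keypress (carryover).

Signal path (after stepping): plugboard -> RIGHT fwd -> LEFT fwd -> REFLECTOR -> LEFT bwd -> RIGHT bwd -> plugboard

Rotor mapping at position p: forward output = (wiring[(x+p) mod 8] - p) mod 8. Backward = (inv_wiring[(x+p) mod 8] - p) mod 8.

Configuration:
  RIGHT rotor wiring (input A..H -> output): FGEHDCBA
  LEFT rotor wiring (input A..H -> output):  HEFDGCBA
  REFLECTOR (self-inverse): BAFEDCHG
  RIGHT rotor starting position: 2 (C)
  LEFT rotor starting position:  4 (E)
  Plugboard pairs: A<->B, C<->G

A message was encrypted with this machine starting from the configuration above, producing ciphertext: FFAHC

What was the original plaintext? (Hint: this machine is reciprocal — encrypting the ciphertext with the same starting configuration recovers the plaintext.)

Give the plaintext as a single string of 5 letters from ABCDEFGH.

Answer: ACGBF

Derivation:
Char 1 ('F'): step: R->3, L=4; F->plug->F->R->C->L->F->refl->C->L'->A->R'->B->plug->A
Char 2 ('F'): step: R->4, L=4; F->plug->F->R->C->L->F->refl->C->L'->A->R'->G->plug->C
Char 3 ('A'): step: R->5, L=4; A->plug->B->R->E->L->D->refl->E->L'->D->R'->C->plug->G
Char 4 ('H'): step: R->6, L=4; H->plug->H->R->E->L->D->refl->E->L'->D->R'->A->plug->B
Char 5 ('C'): step: R->7, L=4; C->plug->G->R->D->L->E->refl->D->L'->E->R'->F->plug->F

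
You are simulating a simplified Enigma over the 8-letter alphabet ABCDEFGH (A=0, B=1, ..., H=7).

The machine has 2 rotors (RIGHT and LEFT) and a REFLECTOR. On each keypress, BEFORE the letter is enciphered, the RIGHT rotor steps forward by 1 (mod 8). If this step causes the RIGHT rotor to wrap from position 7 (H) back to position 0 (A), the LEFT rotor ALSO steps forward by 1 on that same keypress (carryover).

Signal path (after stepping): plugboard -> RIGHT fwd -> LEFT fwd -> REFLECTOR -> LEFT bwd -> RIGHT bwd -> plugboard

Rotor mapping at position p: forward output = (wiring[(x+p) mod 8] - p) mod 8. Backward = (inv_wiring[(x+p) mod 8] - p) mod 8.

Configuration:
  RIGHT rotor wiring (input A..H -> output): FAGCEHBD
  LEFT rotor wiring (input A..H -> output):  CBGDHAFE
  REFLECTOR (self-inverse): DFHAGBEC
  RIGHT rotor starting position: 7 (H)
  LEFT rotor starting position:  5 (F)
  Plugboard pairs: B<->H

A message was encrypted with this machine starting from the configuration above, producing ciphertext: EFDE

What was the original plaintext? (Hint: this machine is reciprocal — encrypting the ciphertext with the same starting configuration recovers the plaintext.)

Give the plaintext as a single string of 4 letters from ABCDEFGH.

Answer: BABA

Derivation:
Char 1 ('E'): step: R->0, L->6 (L advanced); E->plug->E->R->E->L->A->refl->D->L'->D->R'->H->plug->B
Char 2 ('F'): step: R->1, L=6; F->plug->F->R->A->L->H->refl->C->L'->H->R'->A->plug->A
Char 3 ('D'): step: R->2, L=6; D->plug->D->R->F->L->F->refl->B->L'->G->R'->H->plug->B
Char 4 ('E'): step: R->3, L=6; E->plug->E->R->A->L->H->refl->C->L'->H->R'->A->plug->A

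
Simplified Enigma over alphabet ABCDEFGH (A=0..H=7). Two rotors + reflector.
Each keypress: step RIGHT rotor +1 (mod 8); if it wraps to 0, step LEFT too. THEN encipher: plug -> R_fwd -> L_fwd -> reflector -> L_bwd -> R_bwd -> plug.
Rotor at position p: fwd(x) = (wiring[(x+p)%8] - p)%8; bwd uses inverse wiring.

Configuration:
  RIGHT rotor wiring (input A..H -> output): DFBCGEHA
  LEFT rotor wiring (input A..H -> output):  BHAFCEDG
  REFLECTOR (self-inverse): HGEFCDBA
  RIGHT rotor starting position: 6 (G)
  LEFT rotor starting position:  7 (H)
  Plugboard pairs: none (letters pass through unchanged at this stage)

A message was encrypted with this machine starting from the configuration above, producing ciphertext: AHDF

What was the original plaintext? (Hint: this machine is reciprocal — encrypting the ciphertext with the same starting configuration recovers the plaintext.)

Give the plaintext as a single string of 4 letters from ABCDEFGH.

Answer: FGAH

Derivation:
Char 1 ('A'): step: R->7, L=7; A->plug->A->R->B->L->C->refl->E->L'->H->R'->F->plug->F
Char 2 ('H'): step: R->0, L->0 (L advanced); H->plug->H->R->A->L->B->refl->G->L'->H->R'->G->plug->G
Char 3 ('D'): step: R->1, L=0; D->plug->D->R->F->L->E->refl->C->L'->E->R'->A->plug->A
Char 4 ('F'): step: R->2, L=0; F->plug->F->R->G->L->D->refl->F->L'->D->R'->H->plug->H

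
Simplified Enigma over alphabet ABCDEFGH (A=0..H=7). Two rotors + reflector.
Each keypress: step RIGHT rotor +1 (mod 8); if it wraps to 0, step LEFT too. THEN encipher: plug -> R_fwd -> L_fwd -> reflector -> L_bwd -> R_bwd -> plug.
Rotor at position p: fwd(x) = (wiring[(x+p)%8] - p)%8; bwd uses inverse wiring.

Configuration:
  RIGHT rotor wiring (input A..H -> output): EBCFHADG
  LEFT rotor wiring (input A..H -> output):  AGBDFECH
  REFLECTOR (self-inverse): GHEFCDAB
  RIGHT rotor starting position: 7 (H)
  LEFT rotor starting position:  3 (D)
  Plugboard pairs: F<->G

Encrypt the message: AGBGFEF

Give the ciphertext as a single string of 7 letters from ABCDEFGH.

Char 1 ('A'): step: R->0, L->4 (L advanced); A->plug->A->R->E->L->E->refl->C->L'->F->R'->D->plug->D
Char 2 ('G'): step: R->1, L=4; G->plug->F->R->C->L->G->refl->A->L'->B->R'->B->plug->B
Char 3 ('B'): step: R->2, L=4; B->plug->B->R->D->L->D->refl->F->L'->G->R'->D->plug->D
Char 4 ('G'): step: R->3, L=4; G->plug->F->R->B->L->A->refl->G->L'->C->R'->A->plug->A
Char 5 ('F'): step: R->4, L=4; F->plug->G->R->G->L->F->refl->D->L'->D->R'->A->plug->A
Char 6 ('E'): step: R->5, L=4; E->plug->E->R->E->L->E->refl->C->L'->F->R'->F->plug->G
Char 7 ('F'): step: R->6, L=4; F->plug->G->R->B->L->A->refl->G->L'->C->R'->H->plug->H

Answer: DBDAAGH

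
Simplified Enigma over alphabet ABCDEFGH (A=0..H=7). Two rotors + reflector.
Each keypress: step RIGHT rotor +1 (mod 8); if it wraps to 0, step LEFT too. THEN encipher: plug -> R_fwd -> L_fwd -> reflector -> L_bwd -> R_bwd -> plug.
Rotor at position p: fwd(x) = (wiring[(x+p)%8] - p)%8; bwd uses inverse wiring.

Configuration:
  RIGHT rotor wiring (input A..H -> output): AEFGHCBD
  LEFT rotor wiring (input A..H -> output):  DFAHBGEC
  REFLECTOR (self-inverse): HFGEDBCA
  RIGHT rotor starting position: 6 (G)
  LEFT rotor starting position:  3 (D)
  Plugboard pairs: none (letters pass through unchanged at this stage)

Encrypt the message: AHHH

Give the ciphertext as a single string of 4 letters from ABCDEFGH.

Answer: CGDB

Derivation:
Char 1 ('A'): step: R->7, L=3; A->plug->A->R->E->L->H->refl->A->L'->F->R'->C->plug->C
Char 2 ('H'): step: R->0, L->4 (L advanced); H->plug->H->R->D->L->G->refl->C->L'->B->R'->G->plug->G
Char 3 ('H'): step: R->1, L=4; H->plug->H->R->H->L->D->refl->E->L'->G->R'->D->plug->D
Char 4 ('H'): step: R->2, L=4; H->plug->H->R->C->L->A->refl->H->L'->E->R'->B->plug->B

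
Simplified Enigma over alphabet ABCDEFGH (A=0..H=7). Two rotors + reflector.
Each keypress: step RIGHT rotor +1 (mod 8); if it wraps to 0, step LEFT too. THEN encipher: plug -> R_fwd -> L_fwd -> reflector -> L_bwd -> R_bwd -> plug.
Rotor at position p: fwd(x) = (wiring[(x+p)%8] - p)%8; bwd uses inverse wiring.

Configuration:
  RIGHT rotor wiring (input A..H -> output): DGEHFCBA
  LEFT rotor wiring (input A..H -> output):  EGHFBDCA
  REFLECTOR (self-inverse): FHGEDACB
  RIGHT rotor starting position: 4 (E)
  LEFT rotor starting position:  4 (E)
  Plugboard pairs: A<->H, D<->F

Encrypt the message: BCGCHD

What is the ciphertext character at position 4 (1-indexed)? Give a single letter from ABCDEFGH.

Char 1 ('B'): step: R->5, L=4; B->plug->B->R->E->L->A->refl->F->L'->A->R'->H->plug->A
Char 2 ('C'): step: R->6, L=4; C->plug->C->R->F->L->C->refl->G->L'->C->R'->B->plug->B
Char 3 ('G'): step: R->7, L=4; G->plug->G->R->D->L->E->refl->D->L'->G->R'->F->plug->D
Char 4 ('C'): step: R->0, L->5 (L advanced); C->plug->C->R->E->L->B->refl->H->L'->D->R'->A->plug->H

H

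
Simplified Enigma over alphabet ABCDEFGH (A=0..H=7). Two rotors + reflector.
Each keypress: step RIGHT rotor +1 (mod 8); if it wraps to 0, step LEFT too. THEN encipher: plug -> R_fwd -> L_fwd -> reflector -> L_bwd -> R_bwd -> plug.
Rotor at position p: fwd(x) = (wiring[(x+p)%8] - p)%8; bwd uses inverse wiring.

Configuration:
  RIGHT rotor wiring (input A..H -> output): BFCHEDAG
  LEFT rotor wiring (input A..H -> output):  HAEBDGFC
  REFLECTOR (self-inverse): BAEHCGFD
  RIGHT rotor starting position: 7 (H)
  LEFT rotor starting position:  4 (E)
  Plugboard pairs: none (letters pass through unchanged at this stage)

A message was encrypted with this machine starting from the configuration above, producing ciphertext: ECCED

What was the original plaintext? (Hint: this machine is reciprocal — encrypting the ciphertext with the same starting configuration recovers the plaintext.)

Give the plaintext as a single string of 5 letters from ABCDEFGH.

Char 1 ('E'): step: R->0, L->5 (L advanced); E->plug->E->R->E->L->D->refl->H->L'->F->R'->B->plug->B
Char 2 ('C'): step: R->1, L=5; C->plug->C->R->G->L->E->refl->C->L'->D->R'->D->plug->D
Char 3 ('C'): step: R->2, L=5; C->plug->C->R->C->L->F->refl->G->L'->H->R'->G->plug->G
Char 4 ('E'): step: R->3, L=5; E->plug->E->R->D->L->C->refl->E->L'->G->R'->F->plug->F
Char 5 ('D'): step: R->4, L=5; D->plug->D->R->C->L->F->refl->G->L'->H->R'->B->plug->B

Answer: BDGFB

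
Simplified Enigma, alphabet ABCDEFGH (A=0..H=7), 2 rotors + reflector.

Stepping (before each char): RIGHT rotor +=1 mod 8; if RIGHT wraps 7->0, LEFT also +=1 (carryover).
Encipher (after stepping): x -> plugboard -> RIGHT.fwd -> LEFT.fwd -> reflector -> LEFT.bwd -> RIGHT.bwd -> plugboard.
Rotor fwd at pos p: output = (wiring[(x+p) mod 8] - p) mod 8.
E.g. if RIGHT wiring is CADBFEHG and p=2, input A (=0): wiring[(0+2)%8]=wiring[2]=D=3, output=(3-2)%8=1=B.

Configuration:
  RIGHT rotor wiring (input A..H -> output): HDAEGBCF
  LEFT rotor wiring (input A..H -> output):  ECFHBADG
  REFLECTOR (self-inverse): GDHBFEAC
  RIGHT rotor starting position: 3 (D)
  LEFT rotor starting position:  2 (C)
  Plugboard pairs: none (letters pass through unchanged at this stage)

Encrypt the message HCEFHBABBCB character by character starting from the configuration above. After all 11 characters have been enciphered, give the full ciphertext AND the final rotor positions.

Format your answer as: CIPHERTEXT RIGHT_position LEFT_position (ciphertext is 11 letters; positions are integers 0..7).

Char 1 ('H'): step: R->4, L=2; H->plug->H->R->A->L->D->refl->B->L'->E->R'->G->plug->G
Char 2 ('C'): step: R->5, L=2; C->plug->C->R->A->L->D->refl->B->L'->E->R'->A->plug->A
Char 3 ('E'): step: R->6, L=2; E->plug->E->R->C->L->H->refl->C->L'->G->R'->F->plug->F
Char 4 ('F'): step: R->7, L=2; F->plug->F->R->H->L->A->refl->G->L'->D->R'->H->plug->H
Char 5 ('H'): step: R->0, L->3 (L advanced); H->plug->H->R->F->L->B->refl->D->L'->E->R'->D->plug->D
Char 6 ('B'): step: R->1, L=3; B->plug->B->R->H->L->C->refl->H->L'->G->R'->H->plug->H
Char 7 ('A'): step: R->2, L=3; A->plug->A->R->G->L->H->refl->C->L'->H->R'->D->plug->D
Char 8 ('B'): step: R->3, L=3; B->plug->B->R->D->L->A->refl->G->L'->B->R'->A->plug->A
Char 9 ('B'): step: R->4, L=3; B->plug->B->R->F->L->B->refl->D->L'->E->R'->G->plug->G
Char 10 ('C'): step: R->5, L=3; C->plug->C->R->A->L->E->refl->F->L'->C->R'->D->plug->D
Char 11 ('B'): step: R->6, L=3; B->plug->B->R->H->L->C->refl->H->L'->G->R'->F->plug->F
Final: ciphertext=GAFHDHDAGDF, RIGHT=6, LEFT=3

Answer: GAFHDHDAGDF 6 3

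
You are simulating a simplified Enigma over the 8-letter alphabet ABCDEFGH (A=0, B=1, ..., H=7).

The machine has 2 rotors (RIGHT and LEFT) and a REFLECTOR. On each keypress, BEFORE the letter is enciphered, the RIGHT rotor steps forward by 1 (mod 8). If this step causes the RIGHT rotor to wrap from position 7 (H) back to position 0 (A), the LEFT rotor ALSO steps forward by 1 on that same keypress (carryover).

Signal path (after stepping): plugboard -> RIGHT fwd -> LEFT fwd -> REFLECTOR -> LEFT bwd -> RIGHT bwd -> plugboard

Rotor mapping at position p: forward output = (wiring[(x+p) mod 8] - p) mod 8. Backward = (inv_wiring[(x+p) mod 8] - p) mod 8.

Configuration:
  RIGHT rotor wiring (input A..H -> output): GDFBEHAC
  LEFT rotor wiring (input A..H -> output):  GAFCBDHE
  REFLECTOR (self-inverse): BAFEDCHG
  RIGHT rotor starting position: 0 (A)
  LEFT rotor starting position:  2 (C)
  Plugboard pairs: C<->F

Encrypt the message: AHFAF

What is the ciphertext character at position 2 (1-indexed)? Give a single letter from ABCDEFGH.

Char 1 ('A'): step: R->1, L=2; A->plug->A->R->C->L->H->refl->G->L'->H->R'->F->plug->C
Char 2 ('H'): step: R->2, L=2; H->plug->H->R->B->L->A->refl->B->L'->D->R'->A->plug->A

A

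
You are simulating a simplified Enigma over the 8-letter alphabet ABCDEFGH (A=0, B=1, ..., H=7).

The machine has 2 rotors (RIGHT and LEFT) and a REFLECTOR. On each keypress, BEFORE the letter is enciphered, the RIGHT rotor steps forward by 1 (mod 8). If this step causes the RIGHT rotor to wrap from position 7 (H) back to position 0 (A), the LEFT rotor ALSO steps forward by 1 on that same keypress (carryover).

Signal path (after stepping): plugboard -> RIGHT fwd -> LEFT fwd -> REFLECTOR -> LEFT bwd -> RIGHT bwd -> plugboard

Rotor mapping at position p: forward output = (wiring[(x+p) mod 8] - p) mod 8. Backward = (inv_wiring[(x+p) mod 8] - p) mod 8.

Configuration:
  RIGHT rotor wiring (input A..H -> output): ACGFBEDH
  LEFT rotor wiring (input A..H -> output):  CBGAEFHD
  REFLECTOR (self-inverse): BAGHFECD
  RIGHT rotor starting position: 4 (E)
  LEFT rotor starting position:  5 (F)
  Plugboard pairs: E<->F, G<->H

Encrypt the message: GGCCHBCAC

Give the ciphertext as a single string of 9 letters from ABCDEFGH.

Answer: DEGDBCAEE

Derivation:
Char 1 ('G'): step: R->5, L=5; G->plug->H->R->E->L->E->refl->F->L'->D->R'->D->plug->D
Char 2 ('G'): step: R->6, L=5; G->plug->H->R->G->L->D->refl->H->L'->H->R'->F->plug->E
Char 3 ('C'): step: R->7, L=5; C->plug->C->R->D->L->F->refl->E->L'->E->R'->H->plug->G
Char 4 ('C'): step: R->0, L->6 (L advanced); C->plug->C->R->G->L->G->refl->C->L'->F->R'->D->plug->D
Char 5 ('H'): step: R->1, L=6; H->plug->G->R->G->L->G->refl->C->L'->F->R'->B->plug->B
Char 6 ('B'): step: R->2, L=6; B->plug->B->R->D->L->D->refl->H->L'->H->R'->C->plug->C
Char 7 ('C'): step: R->3, L=6; C->plug->C->R->B->L->F->refl->E->L'->C->R'->A->plug->A
Char 8 ('A'): step: R->4, L=6; A->plug->A->R->F->L->C->refl->G->L'->G->R'->F->plug->E
Char 9 ('C'): step: R->5, L=6; C->plug->C->R->C->L->E->refl->F->L'->B->R'->F->plug->E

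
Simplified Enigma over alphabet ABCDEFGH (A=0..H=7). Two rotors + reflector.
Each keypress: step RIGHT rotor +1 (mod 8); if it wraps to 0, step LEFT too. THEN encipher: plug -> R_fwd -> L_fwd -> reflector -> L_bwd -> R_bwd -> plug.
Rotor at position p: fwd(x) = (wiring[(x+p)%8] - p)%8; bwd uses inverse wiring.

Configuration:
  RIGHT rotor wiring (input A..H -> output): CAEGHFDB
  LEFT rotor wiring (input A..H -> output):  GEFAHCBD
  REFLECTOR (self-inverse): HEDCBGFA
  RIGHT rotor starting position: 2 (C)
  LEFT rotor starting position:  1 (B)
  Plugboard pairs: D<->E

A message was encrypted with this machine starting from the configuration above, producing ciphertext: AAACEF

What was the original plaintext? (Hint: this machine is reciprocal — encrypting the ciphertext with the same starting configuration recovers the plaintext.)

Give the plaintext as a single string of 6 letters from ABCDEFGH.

Answer: FCBGAE

Derivation:
Char 1 ('A'): step: R->3, L=1; A->plug->A->R->D->L->G->refl->F->L'->H->R'->F->plug->F
Char 2 ('A'): step: R->4, L=1; A->plug->A->R->D->L->G->refl->F->L'->H->R'->C->plug->C
Char 3 ('A'): step: R->5, L=1; A->plug->A->R->A->L->D->refl->C->L'->G->R'->B->plug->B
Char 4 ('C'): step: R->6, L=1; C->plug->C->R->E->L->B->refl->E->L'->B->R'->G->plug->G
Char 5 ('E'): step: R->7, L=1; E->plug->D->R->F->L->A->refl->H->L'->C->R'->A->plug->A
Char 6 ('F'): step: R->0, L->2 (L advanced); F->plug->F->R->F->L->B->refl->E->L'->G->R'->D->plug->E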